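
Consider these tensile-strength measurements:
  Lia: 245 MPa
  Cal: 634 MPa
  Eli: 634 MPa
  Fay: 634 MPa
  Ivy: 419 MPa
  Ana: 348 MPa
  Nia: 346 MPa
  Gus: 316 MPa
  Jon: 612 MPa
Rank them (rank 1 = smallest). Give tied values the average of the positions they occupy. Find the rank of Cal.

Sorted (ascending): 245, 316, 346, 348, 419, 612, 634, 634, 634
The 3 values of 634 occupy positions 7–9 → average rank 8.
Cal has value 634 MPa → rank 8.

8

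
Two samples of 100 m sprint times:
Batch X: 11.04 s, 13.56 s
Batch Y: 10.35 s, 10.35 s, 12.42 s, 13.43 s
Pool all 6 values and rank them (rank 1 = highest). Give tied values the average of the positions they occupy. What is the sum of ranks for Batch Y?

Sorted (descending): 13.56, 13.43, 12.42, 11.04, 10.35, 10.35
The 2 values of 10.35 occupy positions 5–6 → average rank (5+6)/2 = 5.5.
Batch Y values → pooled ranks: 10.35→5.5, 10.35→5.5, 12.42→3, 13.43→2
Rank sum = 5.5 + 5.5 + 3 + 2 = 16

16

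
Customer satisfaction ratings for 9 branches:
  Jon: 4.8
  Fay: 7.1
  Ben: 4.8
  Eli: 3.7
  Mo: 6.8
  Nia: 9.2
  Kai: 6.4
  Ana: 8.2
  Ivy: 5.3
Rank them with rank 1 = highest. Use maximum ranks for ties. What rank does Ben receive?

Sorted (descending): 9.2, 8.2, 7.1, 6.8, 6.4, 5.3, 4.8, 4.8, 3.7
The 2 values of 4.8 occupy positions 7–8 → each gets rank 8.
Ben has value 4.8 → rank 8.

8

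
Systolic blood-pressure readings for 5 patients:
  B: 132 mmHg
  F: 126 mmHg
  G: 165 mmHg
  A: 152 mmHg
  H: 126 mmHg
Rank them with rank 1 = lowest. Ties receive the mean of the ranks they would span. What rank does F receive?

1.5

Sorted (ascending): 126, 126, 132, 152, 165
The 2 values of 126 occupy positions 1–2 → average rank (1+2)/2 = 1.5.
F has value 126 mmHg → rank 1.5.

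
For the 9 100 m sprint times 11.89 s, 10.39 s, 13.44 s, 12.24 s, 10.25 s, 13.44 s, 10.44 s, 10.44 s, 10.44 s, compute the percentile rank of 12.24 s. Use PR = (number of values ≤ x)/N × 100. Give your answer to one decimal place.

77.8

N = 9.
Strictly below 12.24: 6. Equal to 12.24: 1.
PR = 7/9 × 100 = 77.8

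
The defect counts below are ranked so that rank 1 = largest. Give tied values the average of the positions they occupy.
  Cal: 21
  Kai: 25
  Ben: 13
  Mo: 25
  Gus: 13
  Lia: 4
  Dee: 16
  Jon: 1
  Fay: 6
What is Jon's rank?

Sorted (descending): 25, 25, 21, 16, 13, 13, 6, 4, 1
The 2 values of 25 occupy positions 1–2 → average rank (1+2)/2 = 1.5.
The 2 values of 13 occupy positions 5–6 → average rank (5+6)/2 = 5.5.
Jon has value 1 → rank 9.

9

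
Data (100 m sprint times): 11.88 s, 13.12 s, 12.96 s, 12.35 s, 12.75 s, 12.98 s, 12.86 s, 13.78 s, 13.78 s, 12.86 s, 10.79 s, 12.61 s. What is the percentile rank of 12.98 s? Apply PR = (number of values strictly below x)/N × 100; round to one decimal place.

N = 12.
Strictly below 12.98: 8. Equal to 12.98: 1.
PR = 8/12 × 100 = 66.7

66.7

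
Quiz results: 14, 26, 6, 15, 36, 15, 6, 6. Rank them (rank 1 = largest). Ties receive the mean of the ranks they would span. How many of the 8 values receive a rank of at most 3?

Sorted (descending): 36, 26, 15, 15, 14, 6, 6, 6
The 2 values of 15 occupy positions 3–4 → average rank (3+4)/2 = 3.5.
The 3 values of 6 occupy positions 6–8 → average rank 7.
Ranks ≤ 3: {1, 2} → 2 values.

2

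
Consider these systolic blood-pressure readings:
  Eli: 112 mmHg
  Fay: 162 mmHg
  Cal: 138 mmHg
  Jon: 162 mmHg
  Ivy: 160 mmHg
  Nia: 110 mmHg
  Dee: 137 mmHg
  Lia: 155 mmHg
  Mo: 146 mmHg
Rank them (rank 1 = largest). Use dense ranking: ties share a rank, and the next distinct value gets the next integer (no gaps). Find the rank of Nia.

Sorted (descending): 162, 162, 160, 155, 146, 138, 137, 112, 110
The 2 values of 162 share dense rank 1.
Remaining distinct values take the next consecutive integers.
Nia has value 110 mmHg → rank 8.

8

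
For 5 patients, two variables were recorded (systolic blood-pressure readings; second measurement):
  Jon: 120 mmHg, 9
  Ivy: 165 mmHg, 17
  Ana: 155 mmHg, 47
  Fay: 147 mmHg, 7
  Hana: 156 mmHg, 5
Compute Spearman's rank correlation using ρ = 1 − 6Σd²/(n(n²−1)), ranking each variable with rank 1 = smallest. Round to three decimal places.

0.100

Ranks of variable 1: 1, 5, 3, 2, 4
Ranks of variable 2: 3, 4, 5, 2, 1
d = r₁ − r₂: -2, 1, -2, 0, 3
d²: 4, 1, 4, 0, 9; Σd² = 18
ρ = 1 − 6·18/(5·24) = 1 − 108/120 = 0.100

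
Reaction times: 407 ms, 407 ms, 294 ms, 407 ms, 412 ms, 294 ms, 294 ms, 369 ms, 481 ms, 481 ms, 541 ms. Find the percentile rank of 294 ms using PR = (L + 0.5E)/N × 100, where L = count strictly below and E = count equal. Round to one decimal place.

N = 11.
Strictly below 294: 0. Equal to 294: 3.
PR = (0 + 0.5·3)/11 × 100 = 13.6

13.6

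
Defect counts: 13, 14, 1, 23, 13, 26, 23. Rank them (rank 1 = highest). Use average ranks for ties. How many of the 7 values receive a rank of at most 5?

Sorted (descending): 26, 23, 23, 14, 13, 13, 1
The 2 values of 23 occupy positions 2–3 → average rank (2+3)/2 = 2.5.
The 2 values of 13 occupy positions 5–6 → average rank (5+6)/2 = 5.5.
Ranks ≤ 5: {1, 2.5, 2.5, 4} → 4 values.

4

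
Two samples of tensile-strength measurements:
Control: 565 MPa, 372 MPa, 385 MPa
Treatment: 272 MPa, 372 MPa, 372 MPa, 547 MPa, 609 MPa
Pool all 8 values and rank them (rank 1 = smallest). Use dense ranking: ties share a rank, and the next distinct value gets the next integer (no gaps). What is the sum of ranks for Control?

Sorted (ascending): 272, 372, 372, 372, 385, 547, 565, 609
The 3 values of 372 share dense rank 2.
Remaining distinct values take the next consecutive integers.
Control values → pooled ranks: 565→5, 372→2, 385→3
Rank sum = 5 + 2 + 3 = 10

10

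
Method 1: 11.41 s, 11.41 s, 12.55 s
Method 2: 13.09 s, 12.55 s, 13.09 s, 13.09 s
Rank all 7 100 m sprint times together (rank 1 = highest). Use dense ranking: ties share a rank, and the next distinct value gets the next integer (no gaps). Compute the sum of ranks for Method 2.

Sorted (descending): 13.09, 13.09, 13.09, 12.55, 12.55, 11.41, 11.41
The 3 values of 13.09 share dense rank 1.
The 2 values of 12.55 share dense rank 2.
The 2 values of 11.41 share dense rank 3.
Method 2 values → pooled ranks: 13.09→1, 12.55→2, 13.09→1, 13.09→1
Rank sum = 1 + 2 + 1 + 1 = 5

5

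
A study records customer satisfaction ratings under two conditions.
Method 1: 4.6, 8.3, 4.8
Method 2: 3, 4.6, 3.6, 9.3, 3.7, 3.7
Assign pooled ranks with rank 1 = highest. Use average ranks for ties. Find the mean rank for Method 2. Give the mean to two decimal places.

Sorted (descending): 9.3, 8.3, 4.8, 4.6, 4.6, 3.7, 3.7, 3.6, 3
The 2 values of 4.6 occupy positions 4–5 → average rank (4+5)/2 = 4.5.
The 2 values of 3.7 occupy positions 6–7 → average rank (6+7)/2 = 6.5.
Method 2 values → pooled ranks: 3→9, 4.6→4.5, 3.6→8, 9.3→1, 3.7→6.5, 3.7→6.5
Mean rank = (9 + 4.5 + 8 + 1 + 6.5 + 6.5) / 6 = 5.92

5.92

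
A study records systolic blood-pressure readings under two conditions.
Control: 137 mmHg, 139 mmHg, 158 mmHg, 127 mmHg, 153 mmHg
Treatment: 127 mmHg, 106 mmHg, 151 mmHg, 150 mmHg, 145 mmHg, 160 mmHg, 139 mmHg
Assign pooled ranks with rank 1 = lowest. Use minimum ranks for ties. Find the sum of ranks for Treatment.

44

Sorted (ascending): 106, 127, 127, 137, 139, 139, 145, 150, 151, 153, 158, 160
The 2 values of 127 occupy positions 2–3 → each gets rank 2.
The 2 values of 139 occupy positions 5–6 → each gets rank 5.
Treatment values → pooled ranks: 127→2, 106→1, 151→9, 150→8, 145→7, 160→12, 139→5
Rank sum = 2 + 1 + 9 + 8 + 7 + 12 + 5 = 44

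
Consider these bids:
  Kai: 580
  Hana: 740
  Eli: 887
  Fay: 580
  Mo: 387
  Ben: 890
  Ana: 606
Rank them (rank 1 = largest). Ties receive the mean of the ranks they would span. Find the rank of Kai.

Sorted (descending): 890, 887, 740, 606, 580, 580, 387
The 2 values of 580 occupy positions 5–6 → average rank (5+6)/2 = 5.5.
Kai has value 580 → rank 5.5.

5.5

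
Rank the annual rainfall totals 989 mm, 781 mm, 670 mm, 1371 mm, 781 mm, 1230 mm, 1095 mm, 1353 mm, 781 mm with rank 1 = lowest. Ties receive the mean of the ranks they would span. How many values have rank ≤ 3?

Sorted (ascending): 670, 781, 781, 781, 989, 1095, 1230, 1353, 1371
The 3 values of 781 occupy positions 2–4 → average rank 3.
Ranks ≤ 3: {1, 3, 3, 3} → 4 values.

4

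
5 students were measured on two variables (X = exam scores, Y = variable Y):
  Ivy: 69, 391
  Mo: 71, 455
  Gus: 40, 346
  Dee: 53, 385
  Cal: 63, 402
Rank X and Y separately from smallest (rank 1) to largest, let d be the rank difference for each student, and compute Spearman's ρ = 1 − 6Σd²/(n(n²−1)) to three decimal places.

0.900

Ranks of variable 1: 4, 5, 1, 2, 3
Ranks of variable 2: 3, 5, 1, 2, 4
d = r₁ − r₂: 1, 0, 0, 0, -1
d²: 1, 0, 0, 0, 1; Σd² = 2
ρ = 1 − 6·2/(5·24) = 1 − 12/120 = 0.900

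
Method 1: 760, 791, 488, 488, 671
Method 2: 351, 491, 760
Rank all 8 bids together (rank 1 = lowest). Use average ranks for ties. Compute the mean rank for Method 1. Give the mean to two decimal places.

Sorted (ascending): 351, 488, 488, 491, 671, 760, 760, 791
The 2 values of 488 occupy positions 2–3 → average rank (2+3)/2 = 2.5.
The 2 values of 760 occupy positions 6–7 → average rank (6+7)/2 = 6.5.
Method 1 values → pooled ranks: 760→6.5, 791→8, 488→2.5, 488→2.5, 671→5
Mean rank = (6.5 + 8 + 2.5 + 2.5 + 5) / 5 = 4.90

4.90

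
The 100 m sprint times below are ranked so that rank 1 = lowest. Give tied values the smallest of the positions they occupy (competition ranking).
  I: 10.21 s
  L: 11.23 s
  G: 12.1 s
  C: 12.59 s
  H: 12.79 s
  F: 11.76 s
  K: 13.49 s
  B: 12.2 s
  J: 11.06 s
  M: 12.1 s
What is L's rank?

3

Sorted (ascending): 10.21, 11.06, 11.23, 11.76, 12.1, 12.1, 12.2, 12.59, 12.79, 13.49
The 2 values of 12.1 occupy positions 5–6 → each gets rank 5.
L has value 11.23 s → rank 3.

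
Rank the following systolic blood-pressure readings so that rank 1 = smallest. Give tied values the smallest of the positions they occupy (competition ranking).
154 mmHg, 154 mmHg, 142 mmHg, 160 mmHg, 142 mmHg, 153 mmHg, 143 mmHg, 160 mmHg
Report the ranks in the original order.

5, 5, 1, 7, 1, 4, 3, 7

Sorted (ascending): 142, 142, 143, 153, 154, 154, 160, 160
The 2 values of 142 occupy positions 1–2 → each gets rank 1.
The 2 values of 154 occupy positions 5–6 → each gets rank 5.
The 2 values of 160 occupy positions 7–8 → each gets rank 7.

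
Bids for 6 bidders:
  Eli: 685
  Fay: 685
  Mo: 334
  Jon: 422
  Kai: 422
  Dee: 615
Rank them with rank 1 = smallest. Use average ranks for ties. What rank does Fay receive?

5.5

Sorted (ascending): 334, 422, 422, 615, 685, 685
The 2 values of 422 occupy positions 2–3 → average rank (2+3)/2 = 2.5.
The 2 values of 685 occupy positions 5–6 → average rank (5+6)/2 = 5.5.
Fay has value 685 → rank 5.5.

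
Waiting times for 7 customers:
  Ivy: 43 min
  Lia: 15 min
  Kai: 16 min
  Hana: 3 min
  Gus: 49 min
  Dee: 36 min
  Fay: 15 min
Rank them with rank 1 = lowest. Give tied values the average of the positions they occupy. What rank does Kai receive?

4

Sorted (ascending): 3, 15, 15, 16, 36, 43, 49
The 2 values of 15 occupy positions 2–3 → average rank (2+3)/2 = 2.5.
Kai has value 16 min → rank 4.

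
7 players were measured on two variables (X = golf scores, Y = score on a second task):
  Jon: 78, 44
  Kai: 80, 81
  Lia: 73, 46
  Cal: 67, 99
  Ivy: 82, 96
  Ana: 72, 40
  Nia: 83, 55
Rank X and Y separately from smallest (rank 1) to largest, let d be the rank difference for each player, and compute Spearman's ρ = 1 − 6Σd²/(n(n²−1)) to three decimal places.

0.107

Ranks of variable 1: 4, 5, 3, 1, 6, 2, 7
Ranks of variable 2: 2, 5, 3, 7, 6, 1, 4
d = r₁ − r₂: 2, 0, 0, -6, 0, 1, 3
d²: 4, 0, 0, 36, 0, 1, 9; Σd² = 50
ρ = 1 − 6·50/(7·48) = 1 − 300/336 = 0.107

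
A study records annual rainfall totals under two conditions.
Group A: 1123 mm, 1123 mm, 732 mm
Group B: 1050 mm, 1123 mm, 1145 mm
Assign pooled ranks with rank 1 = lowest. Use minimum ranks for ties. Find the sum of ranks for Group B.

11

Sorted (ascending): 732, 1050, 1123, 1123, 1123, 1145
The 3 values of 1123 occupy positions 3–5 → each gets rank 3.
Group B values → pooled ranks: 1050→2, 1123→3, 1145→6
Rank sum = 2 + 3 + 6 = 11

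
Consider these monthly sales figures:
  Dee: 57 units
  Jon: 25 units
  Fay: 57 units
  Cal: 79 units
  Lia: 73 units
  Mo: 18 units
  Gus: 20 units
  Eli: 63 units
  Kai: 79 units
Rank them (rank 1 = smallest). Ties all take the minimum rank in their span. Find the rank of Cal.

8

Sorted (ascending): 18, 20, 25, 57, 57, 63, 73, 79, 79
The 2 values of 57 occupy positions 4–5 → each gets rank 4.
The 2 values of 79 occupy positions 8–9 → each gets rank 8.
Cal has value 79 units → rank 8.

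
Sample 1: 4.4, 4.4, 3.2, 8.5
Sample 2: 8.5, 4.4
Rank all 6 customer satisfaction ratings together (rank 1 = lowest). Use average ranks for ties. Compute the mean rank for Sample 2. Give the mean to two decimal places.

Sorted (ascending): 3.2, 4.4, 4.4, 4.4, 8.5, 8.5
The 3 values of 4.4 occupy positions 2–4 → average rank 3.
The 2 values of 8.5 occupy positions 5–6 → average rank (5+6)/2 = 5.5.
Sample 2 values → pooled ranks: 8.5→5.5, 4.4→3
Mean rank = (5.5 + 3) / 2 = 4.25

4.25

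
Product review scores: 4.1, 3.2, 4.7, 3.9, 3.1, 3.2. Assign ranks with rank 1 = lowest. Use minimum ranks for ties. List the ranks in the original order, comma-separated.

5, 2, 6, 4, 1, 2

Sorted (ascending): 3.1, 3.2, 3.2, 3.9, 4.1, 4.7
The 2 values of 3.2 occupy positions 2–3 → each gets rank 2.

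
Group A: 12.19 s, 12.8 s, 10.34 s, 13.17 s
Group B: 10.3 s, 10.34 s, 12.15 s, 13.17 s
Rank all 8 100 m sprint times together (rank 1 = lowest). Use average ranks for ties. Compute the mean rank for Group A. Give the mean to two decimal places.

5.25

Sorted (ascending): 10.3, 10.34, 10.34, 12.15, 12.19, 12.8, 13.17, 13.17
The 2 values of 10.34 occupy positions 2–3 → average rank (2+3)/2 = 2.5.
The 2 values of 13.17 occupy positions 7–8 → average rank (7+8)/2 = 7.5.
Group A values → pooled ranks: 12.19→5, 12.8→6, 10.34→2.5, 13.17→7.5
Mean rank = (5 + 6 + 2.5 + 7.5) / 4 = 5.25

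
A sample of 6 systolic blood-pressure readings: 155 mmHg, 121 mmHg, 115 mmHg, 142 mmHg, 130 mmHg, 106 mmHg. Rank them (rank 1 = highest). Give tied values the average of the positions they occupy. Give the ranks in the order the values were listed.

1, 4, 5, 2, 3, 6

Sorted (descending): 155, 142, 130, 121, 115, 106
No ties — each value takes its position as its rank.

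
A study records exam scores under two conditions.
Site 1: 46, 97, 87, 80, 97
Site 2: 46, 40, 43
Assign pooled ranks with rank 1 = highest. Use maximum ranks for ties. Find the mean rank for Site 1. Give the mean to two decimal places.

3.40

Sorted (descending): 97, 97, 87, 80, 46, 46, 43, 40
The 2 values of 97 occupy positions 1–2 → each gets rank 2.
The 2 values of 46 occupy positions 5–6 → each gets rank 6.
Site 1 values → pooled ranks: 46→6, 97→2, 87→3, 80→4, 97→2
Mean rank = (6 + 2 + 3 + 4 + 2) / 5 = 3.40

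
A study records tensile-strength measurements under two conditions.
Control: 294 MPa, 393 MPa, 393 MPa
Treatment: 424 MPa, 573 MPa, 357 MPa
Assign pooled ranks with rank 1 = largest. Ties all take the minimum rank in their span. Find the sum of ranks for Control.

Sorted (descending): 573, 424, 393, 393, 357, 294
The 2 values of 393 occupy positions 3–4 → each gets rank 3.
Control values → pooled ranks: 294→6, 393→3, 393→3
Rank sum = 6 + 3 + 3 = 12

12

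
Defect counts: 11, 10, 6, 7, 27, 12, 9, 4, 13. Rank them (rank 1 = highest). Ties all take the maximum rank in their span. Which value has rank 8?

Sorted (descending): 27, 13, 12, 11, 10, 9, 7, 6, 4
No ties — each value takes its position as its rank.
Rank 8 → value 6.

6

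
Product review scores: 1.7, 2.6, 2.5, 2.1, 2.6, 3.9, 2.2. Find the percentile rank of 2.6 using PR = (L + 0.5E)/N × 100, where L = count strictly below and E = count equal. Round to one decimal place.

N = 7.
Strictly below 2.6: 4. Equal to 2.6: 2.
PR = (4 + 0.5·2)/7 × 100 = 71.4

71.4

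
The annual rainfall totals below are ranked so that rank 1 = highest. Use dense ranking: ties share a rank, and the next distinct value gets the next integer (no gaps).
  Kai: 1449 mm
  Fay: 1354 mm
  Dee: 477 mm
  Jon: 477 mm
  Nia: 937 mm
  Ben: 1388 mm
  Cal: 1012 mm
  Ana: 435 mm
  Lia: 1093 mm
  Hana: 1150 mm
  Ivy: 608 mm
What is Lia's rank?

Sorted (descending): 1449, 1388, 1354, 1150, 1093, 1012, 937, 608, 477, 477, 435
The 2 values of 477 share dense rank 9.
Remaining distinct values take the next consecutive integers.
Lia has value 1093 mm → rank 5.

5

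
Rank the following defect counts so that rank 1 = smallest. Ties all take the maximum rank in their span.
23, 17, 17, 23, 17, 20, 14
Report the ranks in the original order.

Sorted (ascending): 14, 17, 17, 17, 20, 23, 23
The 3 values of 17 occupy positions 2–4 → each gets rank 4.
The 2 values of 23 occupy positions 6–7 → each gets rank 7.

7, 4, 4, 7, 4, 5, 1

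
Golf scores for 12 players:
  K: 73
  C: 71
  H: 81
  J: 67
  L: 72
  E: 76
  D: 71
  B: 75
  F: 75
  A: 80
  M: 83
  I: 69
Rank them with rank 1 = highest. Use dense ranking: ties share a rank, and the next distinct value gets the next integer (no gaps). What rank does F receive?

Sorted (descending): 83, 81, 80, 76, 75, 75, 73, 72, 71, 71, 69, 67
The 2 values of 75 share dense rank 5.
The 2 values of 71 share dense rank 8.
Remaining distinct values take the next consecutive integers.
F has value 75 → rank 5.

5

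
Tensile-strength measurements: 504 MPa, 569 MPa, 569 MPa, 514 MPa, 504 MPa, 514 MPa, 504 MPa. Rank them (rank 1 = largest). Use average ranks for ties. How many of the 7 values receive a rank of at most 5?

Sorted (descending): 569, 569, 514, 514, 504, 504, 504
The 2 values of 569 occupy positions 1–2 → average rank (1+2)/2 = 1.5.
The 2 values of 514 occupy positions 3–4 → average rank (3+4)/2 = 3.5.
The 3 values of 504 occupy positions 5–7 → average rank 6.
Ranks ≤ 5: {1.5, 1.5, 3.5, 3.5} → 4 values.

4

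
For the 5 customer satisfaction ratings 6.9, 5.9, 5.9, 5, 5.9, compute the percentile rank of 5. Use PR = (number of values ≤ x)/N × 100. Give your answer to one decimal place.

N = 5.
Strictly below 5: 0. Equal to 5: 1.
PR = 1/5 × 100 = 20.0

20.0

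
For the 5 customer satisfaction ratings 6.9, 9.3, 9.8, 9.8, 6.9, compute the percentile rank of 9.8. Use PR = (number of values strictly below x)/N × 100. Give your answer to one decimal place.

N = 5.
Strictly below 9.8: 3. Equal to 9.8: 2.
PR = 3/5 × 100 = 60.0

60.0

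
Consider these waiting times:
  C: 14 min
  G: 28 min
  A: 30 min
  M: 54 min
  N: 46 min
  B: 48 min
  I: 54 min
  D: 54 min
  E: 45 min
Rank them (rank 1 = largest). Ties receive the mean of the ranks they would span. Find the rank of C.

9

Sorted (descending): 54, 54, 54, 48, 46, 45, 30, 28, 14
The 3 values of 54 occupy positions 1–3 → average rank 2.
C has value 14 min → rank 9.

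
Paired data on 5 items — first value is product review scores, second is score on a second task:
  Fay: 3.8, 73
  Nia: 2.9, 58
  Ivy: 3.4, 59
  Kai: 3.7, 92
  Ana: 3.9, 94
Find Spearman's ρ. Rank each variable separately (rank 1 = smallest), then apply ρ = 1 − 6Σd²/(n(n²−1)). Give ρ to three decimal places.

Ranks of variable 1: 4, 1, 2, 3, 5
Ranks of variable 2: 3, 1, 2, 4, 5
d = r₁ − r₂: 1, 0, 0, -1, 0
d²: 1, 0, 0, 1, 0; Σd² = 2
ρ = 1 − 6·2/(5·24) = 1 − 12/120 = 0.900

0.900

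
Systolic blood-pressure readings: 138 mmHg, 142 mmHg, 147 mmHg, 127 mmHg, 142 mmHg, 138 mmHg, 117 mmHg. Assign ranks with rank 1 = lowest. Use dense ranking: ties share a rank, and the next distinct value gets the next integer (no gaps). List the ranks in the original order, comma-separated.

Sorted (ascending): 117, 127, 138, 138, 142, 142, 147
The 2 values of 138 share dense rank 3.
The 2 values of 142 share dense rank 4.
Remaining distinct values take the next consecutive integers.

3, 4, 5, 2, 4, 3, 1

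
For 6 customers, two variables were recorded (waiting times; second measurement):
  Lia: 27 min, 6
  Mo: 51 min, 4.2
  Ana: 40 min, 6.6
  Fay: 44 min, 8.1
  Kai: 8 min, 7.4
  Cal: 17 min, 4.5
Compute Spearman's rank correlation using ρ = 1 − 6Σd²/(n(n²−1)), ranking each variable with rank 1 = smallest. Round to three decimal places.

-0.200

Ranks of variable 1: 3, 6, 4, 5, 1, 2
Ranks of variable 2: 3, 1, 4, 6, 5, 2
d = r₁ − r₂: 0, 5, 0, -1, -4, 0
d²: 0, 25, 0, 1, 16, 0; Σd² = 42
ρ = 1 − 6·42/(6·35) = 1 − 252/210 = -0.200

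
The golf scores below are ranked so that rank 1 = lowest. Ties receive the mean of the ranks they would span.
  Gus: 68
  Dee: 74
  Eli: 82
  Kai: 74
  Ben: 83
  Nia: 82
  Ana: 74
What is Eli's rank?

5.5

Sorted (ascending): 68, 74, 74, 74, 82, 82, 83
The 3 values of 74 occupy positions 2–4 → average rank 3.
The 2 values of 82 occupy positions 5–6 → average rank (5+6)/2 = 5.5.
Eli has value 82 → rank 5.5.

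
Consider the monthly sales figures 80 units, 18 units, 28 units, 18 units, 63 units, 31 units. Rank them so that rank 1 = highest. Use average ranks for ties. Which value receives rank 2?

Sorted (descending): 80, 63, 31, 28, 18, 18
The 2 values of 18 occupy positions 5–6 → average rank (5+6)/2 = 5.5.
Rank 2 → value 63.

63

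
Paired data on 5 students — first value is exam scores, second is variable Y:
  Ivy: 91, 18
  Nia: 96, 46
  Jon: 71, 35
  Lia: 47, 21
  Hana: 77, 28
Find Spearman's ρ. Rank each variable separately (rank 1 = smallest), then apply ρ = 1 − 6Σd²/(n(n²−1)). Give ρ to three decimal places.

Ranks of variable 1: 4, 5, 2, 1, 3
Ranks of variable 2: 1, 5, 4, 2, 3
d = r₁ − r₂: 3, 0, -2, -1, 0
d²: 9, 0, 4, 1, 0; Σd² = 14
ρ = 1 − 6·14/(5·24) = 1 − 84/120 = 0.300

0.300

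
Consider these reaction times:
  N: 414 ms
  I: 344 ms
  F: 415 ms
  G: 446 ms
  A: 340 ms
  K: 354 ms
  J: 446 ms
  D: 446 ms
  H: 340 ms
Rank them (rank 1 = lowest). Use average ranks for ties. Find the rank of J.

Sorted (ascending): 340, 340, 344, 354, 414, 415, 446, 446, 446
The 2 values of 340 occupy positions 1–2 → average rank (1+2)/2 = 1.5.
The 3 values of 446 occupy positions 7–9 → average rank 8.
J has value 446 ms → rank 8.

8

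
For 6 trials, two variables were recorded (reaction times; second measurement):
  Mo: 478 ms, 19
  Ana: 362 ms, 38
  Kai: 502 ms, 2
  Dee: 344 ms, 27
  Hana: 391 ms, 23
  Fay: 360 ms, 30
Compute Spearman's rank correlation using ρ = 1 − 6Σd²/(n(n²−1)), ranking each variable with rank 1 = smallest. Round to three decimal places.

-0.771

Ranks of variable 1: 5, 3, 6, 1, 4, 2
Ranks of variable 2: 2, 6, 1, 4, 3, 5
d = r₁ − r₂: 3, -3, 5, -3, 1, -3
d²: 9, 9, 25, 9, 1, 9; Σd² = 62
ρ = 1 − 6·62/(6·35) = 1 − 372/210 = -0.771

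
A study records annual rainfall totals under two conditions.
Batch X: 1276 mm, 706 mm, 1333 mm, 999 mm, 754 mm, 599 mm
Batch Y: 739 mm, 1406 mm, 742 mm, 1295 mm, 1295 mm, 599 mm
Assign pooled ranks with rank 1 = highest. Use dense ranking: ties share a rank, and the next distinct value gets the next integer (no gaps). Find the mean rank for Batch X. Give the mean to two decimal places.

Sorted (descending): 1406, 1333, 1295, 1295, 1276, 999, 754, 742, 739, 706, 599, 599
The 2 values of 1295 share dense rank 3.
The 2 values of 599 share dense rank 10.
Remaining distinct values take the next consecutive integers.
Batch X values → pooled ranks: 1276→4, 706→9, 1333→2, 999→5, 754→6, 599→10
Mean rank = (4 + 9 + 2 + 5 + 6 + 10) / 6 = 6.00

6.00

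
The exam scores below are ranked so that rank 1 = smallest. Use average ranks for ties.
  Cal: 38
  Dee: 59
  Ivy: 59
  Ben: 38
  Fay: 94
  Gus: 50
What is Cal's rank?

Sorted (ascending): 38, 38, 50, 59, 59, 94
The 2 values of 38 occupy positions 1–2 → average rank (1+2)/2 = 1.5.
The 2 values of 59 occupy positions 4–5 → average rank (4+5)/2 = 4.5.
Cal has value 38 → rank 1.5.

1.5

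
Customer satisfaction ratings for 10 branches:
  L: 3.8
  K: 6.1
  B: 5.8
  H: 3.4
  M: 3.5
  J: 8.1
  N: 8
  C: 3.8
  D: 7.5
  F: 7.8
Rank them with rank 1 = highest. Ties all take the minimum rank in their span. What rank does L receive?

Sorted (descending): 8.1, 8, 7.8, 7.5, 6.1, 5.8, 3.8, 3.8, 3.5, 3.4
The 2 values of 3.8 occupy positions 7–8 → each gets rank 7.
L has value 3.8 → rank 7.

7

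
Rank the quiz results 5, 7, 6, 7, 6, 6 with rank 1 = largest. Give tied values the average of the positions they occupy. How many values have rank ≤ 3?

Sorted (descending): 7, 7, 6, 6, 6, 5
The 2 values of 7 occupy positions 1–2 → average rank (1+2)/2 = 1.5.
The 3 values of 6 occupy positions 3–5 → average rank 4.
Ranks ≤ 3: {1.5, 1.5} → 2 values.

2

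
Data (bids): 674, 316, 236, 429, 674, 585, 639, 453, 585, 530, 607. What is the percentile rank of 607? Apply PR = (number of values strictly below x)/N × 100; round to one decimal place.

63.6

N = 11.
Strictly below 607: 7. Equal to 607: 1.
PR = 7/11 × 100 = 63.6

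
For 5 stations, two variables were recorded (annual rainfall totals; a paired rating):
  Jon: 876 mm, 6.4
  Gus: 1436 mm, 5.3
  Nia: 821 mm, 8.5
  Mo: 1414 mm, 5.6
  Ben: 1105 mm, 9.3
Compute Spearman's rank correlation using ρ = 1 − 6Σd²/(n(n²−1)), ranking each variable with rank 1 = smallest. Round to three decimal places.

-0.700

Ranks of variable 1: 2, 5, 1, 4, 3
Ranks of variable 2: 3, 1, 4, 2, 5
d = r₁ − r₂: -1, 4, -3, 2, -2
d²: 1, 16, 9, 4, 4; Σd² = 34
ρ = 1 − 6·34/(5·24) = 1 − 204/120 = -0.700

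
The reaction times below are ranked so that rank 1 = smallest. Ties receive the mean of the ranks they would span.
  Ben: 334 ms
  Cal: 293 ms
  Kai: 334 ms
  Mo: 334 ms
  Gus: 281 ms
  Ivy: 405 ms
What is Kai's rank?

4

Sorted (ascending): 281, 293, 334, 334, 334, 405
The 3 values of 334 occupy positions 3–5 → average rank 4.
Kai has value 334 ms → rank 4.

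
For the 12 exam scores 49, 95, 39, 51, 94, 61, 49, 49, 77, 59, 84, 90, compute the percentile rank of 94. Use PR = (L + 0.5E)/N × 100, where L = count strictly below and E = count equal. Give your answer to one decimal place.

87.5

N = 12.
Strictly below 94: 10. Equal to 94: 1.
PR = (10 + 0.5·1)/12 × 100 = 87.5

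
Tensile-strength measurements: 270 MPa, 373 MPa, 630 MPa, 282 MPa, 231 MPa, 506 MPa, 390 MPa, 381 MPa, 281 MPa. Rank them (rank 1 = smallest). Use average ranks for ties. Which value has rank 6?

381

Sorted (ascending): 231, 270, 281, 282, 373, 381, 390, 506, 630
No ties — each value takes its position as its rank.
Rank 6 → value 381.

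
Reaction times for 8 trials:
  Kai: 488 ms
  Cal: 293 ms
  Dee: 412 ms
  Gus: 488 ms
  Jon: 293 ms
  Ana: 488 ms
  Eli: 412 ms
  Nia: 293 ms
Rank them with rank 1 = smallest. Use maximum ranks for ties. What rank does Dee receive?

5

Sorted (ascending): 293, 293, 293, 412, 412, 488, 488, 488
The 3 values of 293 occupy positions 1–3 → each gets rank 3.
The 2 values of 412 occupy positions 4–5 → each gets rank 5.
The 3 values of 488 occupy positions 6–8 → each gets rank 8.
Dee has value 412 ms → rank 5.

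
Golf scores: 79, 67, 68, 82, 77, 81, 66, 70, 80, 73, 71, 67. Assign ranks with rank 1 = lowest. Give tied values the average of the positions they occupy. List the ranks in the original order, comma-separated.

Sorted (ascending): 66, 67, 67, 68, 70, 71, 73, 77, 79, 80, 81, 82
The 2 values of 67 occupy positions 2–3 → average rank (2+3)/2 = 2.5.

9, 2.5, 4, 12, 8, 11, 1, 5, 10, 7, 6, 2.5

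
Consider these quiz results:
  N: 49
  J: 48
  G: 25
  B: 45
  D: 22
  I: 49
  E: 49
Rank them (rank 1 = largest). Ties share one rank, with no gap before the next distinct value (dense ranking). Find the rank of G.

4

Sorted (descending): 49, 49, 49, 48, 45, 25, 22
The 3 values of 49 share dense rank 1.
Remaining distinct values take the next consecutive integers.
G has value 25 → rank 4.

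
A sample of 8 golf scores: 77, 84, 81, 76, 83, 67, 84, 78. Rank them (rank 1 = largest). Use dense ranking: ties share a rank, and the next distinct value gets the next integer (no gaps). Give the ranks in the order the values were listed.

5, 1, 3, 6, 2, 7, 1, 4

Sorted (descending): 84, 84, 83, 81, 78, 77, 76, 67
The 2 values of 84 share dense rank 1.
Remaining distinct values take the next consecutive integers.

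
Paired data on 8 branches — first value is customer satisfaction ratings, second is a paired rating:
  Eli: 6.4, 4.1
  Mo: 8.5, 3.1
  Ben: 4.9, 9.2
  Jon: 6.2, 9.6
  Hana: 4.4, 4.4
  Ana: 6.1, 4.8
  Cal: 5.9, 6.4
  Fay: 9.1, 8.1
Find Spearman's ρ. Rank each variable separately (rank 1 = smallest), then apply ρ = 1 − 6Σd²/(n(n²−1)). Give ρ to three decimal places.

-0.167

Ranks of variable 1: 6, 7, 2, 5, 1, 4, 3, 8
Ranks of variable 2: 2, 1, 7, 8, 3, 4, 5, 6
d = r₁ − r₂: 4, 6, -5, -3, -2, 0, -2, 2
d²: 16, 36, 25, 9, 4, 0, 4, 4; Σd² = 98
ρ = 1 − 6·98/(8·63) = 1 − 588/504 = -0.167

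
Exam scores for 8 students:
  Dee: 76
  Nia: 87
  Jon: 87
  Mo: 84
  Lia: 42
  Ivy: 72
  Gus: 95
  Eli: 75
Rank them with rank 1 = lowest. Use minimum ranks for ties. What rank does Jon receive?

Sorted (ascending): 42, 72, 75, 76, 84, 87, 87, 95
The 2 values of 87 occupy positions 6–7 → each gets rank 6.
Jon has value 87 → rank 6.

6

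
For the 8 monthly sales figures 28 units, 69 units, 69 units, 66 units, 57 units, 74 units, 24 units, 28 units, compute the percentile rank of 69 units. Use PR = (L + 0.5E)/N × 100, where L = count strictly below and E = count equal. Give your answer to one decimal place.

75.0

N = 8.
Strictly below 69: 5. Equal to 69: 2.
PR = (5 + 0.5·2)/8 × 100 = 75.0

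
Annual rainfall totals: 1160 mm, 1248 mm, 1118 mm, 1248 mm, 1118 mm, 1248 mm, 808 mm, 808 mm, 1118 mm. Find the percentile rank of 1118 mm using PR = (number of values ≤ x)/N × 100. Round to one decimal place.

55.6

N = 9.
Strictly below 1118: 2. Equal to 1118: 3.
PR = 5/9 × 100 = 55.6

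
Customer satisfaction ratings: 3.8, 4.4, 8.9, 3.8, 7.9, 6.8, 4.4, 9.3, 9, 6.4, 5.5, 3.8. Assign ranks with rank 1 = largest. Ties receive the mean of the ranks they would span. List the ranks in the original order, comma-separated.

Sorted (descending): 9.3, 9, 8.9, 7.9, 6.8, 6.4, 5.5, 4.4, 4.4, 3.8, 3.8, 3.8
The 2 values of 4.4 occupy positions 8–9 → average rank (8+9)/2 = 8.5.
The 3 values of 3.8 occupy positions 10–12 → average rank 11.

11, 8.5, 3, 11, 4, 5, 8.5, 1, 2, 6, 7, 11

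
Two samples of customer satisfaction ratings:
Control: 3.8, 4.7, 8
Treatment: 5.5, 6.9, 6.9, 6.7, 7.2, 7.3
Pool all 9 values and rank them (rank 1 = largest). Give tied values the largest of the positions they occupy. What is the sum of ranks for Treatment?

Sorted (descending): 8, 7.3, 7.2, 6.9, 6.9, 6.7, 5.5, 4.7, 3.8
The 2 values of 6.9 occupy positions 4–5 → each gets rank 5.
Treatment values → pooled ranks: 5.5→7, 6.9→5, 6.9→5, 6.7→6, 7.2→3, 7.3→2
Rank sum = 7 + 5 + 5 + 6 + 3 + 2 = 28

28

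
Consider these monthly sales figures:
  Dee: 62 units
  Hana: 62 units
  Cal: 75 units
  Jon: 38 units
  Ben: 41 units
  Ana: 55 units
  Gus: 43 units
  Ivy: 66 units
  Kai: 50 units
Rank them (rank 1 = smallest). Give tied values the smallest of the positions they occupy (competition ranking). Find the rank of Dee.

6

Sorted (ascending): 38, 41, 43, 50, 55, 62, 62, 66, 75
The 2 values of 62 occupy positions 6–7 → each gets rank 6.
Dee has value 62 units → rank 6.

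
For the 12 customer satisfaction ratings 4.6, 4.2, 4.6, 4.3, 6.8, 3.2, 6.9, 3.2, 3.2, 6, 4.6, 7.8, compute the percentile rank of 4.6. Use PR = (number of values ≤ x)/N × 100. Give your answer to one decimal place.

N = 12.
Strictly below 4.6: 5. Equal to 4.6: 3.
PR = 8/12 × 100 = 66.7

66.7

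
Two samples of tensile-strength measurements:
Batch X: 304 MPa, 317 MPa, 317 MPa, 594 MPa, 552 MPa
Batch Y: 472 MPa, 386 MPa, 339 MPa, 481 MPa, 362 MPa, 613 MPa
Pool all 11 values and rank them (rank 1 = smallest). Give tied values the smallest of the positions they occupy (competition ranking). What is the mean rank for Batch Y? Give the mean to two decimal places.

6.83

Sorted (ascending): 304, 317, 317, 339, 362, 386, 472, 481, 552, 594, 613
The 2 values of 317 occupy positions 2–3 → each gets rank 2.
Batch Y values → pooled ranks: 472→7, 386→6, 339→4, 481→8, 362→5, 613→11
Mean rank = (7 + 6 + 4 + 8 + 5 + 11) / 6 = 6.83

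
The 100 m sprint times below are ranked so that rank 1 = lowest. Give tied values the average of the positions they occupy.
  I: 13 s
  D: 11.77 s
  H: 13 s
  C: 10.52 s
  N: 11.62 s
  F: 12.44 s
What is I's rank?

5.5

Sorted (ascending): 10.52, 11.62, 11.77, 12.44, 13, 13
The 2 values of 13 occupy positions 5–6 → average rank (5+6)/2 = 5.5.
I has value 13 s → rank 5.5.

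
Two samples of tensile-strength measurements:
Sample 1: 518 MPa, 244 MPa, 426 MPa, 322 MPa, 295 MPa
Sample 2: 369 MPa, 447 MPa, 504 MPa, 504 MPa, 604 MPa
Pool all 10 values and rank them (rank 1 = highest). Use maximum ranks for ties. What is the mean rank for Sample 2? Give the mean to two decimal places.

Sorted (descending): 604, 518, 504, 504, 447, 426, 369, 322, 295, 244
The 2 values of 504 occupy positions 3–4 → each gets rank 4.
Sample 2 values → pooled ranks: 369→7, 447→5, 504→4, 504→4, 604→1
Mean rank = (7 + 5 + 4 + 4 + 1) / 5 = 4.20

4.20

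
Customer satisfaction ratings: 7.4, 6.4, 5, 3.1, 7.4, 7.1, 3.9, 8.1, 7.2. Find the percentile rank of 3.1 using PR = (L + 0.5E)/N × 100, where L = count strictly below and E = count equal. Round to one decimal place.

N = 9.
Strictly below 3.1: 0. Equal to 3.1: 1.
PR = (0 + 0.5·1)/9 × 100 = 5.6

5.6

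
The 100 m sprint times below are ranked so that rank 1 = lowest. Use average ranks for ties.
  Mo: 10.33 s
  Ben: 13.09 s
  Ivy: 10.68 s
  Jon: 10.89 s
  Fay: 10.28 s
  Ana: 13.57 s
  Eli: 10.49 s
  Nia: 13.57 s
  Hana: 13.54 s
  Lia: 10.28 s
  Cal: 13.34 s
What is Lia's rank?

1.5

Sorted (ascending): 10.28, 10.28, 10.33, 10.49, 10.68, 10.89, 13.09, 13.34, 13.54, 13.57, 13.57
The 2 values of 10.28 occupy positions 1–2 → average rank (1+2)/2 = 1.5.
The 2 values of 13.57 occupy positions 10–11 → average rank (10+11)/2 = 10.5.
Lia has value 10.28 s → rank 1.5.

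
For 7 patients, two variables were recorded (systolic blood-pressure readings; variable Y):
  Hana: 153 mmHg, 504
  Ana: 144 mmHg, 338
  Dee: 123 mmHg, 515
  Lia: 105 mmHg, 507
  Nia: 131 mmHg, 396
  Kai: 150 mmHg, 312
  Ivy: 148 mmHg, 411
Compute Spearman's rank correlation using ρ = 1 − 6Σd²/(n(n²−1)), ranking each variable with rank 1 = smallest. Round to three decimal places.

-0.500

Ranks of variable 1: 7, 4, 2, 1, 3, 6, 5
Ranks of variable 2: 5, 2, 7, 6, 3, 1, 4
d = r₁ − r₂: 2, 2, -5, -5, 0, 5, 1
d²: 4, 4, 25, 25, 0, 25, 1; Σd² = 84
ρ = 1 − 6·84/(7·48) = 1 − 504/336 = -0.500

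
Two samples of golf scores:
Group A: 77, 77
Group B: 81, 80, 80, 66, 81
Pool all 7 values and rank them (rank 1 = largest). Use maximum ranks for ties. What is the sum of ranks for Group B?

19

Sorted (descending): 81, 81, 80, 80, 77, 77, 66
The 2 values of 81 occupy positions 1–2 → each gets rank 2.
The 2 values of 80 occupy positions 3–4 → each gets rank 4.
The 2 values of 77 occupy positions 5–6 → each gets rank 6.
Group B values → pooled ranks: 81→2, 80→4, 80→4, 66→7, 81→2
Rank sum = 2 + 4 + 4 + 7 + 2 = 19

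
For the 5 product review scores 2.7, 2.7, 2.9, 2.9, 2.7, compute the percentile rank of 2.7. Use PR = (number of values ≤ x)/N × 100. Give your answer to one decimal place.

60.0

N = 5.
Strictly below 2.7: 0. Equal to 2.7: 3.
PR = 3/5 × 100 = 60.0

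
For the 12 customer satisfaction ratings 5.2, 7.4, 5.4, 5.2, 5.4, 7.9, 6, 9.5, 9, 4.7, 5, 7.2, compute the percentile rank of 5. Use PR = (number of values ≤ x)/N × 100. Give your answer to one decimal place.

16.7

N = 12.
Strictly below 5: 1. Equal to 5: 1.
PR = 2/12 × 100 = 16.7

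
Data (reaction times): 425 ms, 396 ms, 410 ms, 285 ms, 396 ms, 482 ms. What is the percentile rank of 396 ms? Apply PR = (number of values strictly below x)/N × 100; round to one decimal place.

16.7

N = 6.
Strictly below 396: 1. Equal to 396: 2.
PR = 1/6 × 100 = 16.7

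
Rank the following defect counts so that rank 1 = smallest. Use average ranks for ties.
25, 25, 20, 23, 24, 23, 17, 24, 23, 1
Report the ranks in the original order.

9.5, 9.5, 3, 5, 7.5, 5, 2, 7.5, 5, 1

Sorted (ascending): 1, 17, 20, 23, 23, 23, 24, 24, 25, 25
The 3 values of 23 occupy positions 4–6 → average rank 5.
The 2 values of 24 occupy positions 7–8 → average rank (7+8)/2 = 7.5.
The 2 values of 25 occupy positions 9–10 → average rank (9+10)/2 = 9.5.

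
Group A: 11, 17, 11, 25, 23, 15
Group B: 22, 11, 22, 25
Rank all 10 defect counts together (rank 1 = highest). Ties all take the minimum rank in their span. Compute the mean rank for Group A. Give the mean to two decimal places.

Sorted (descending): 25, 25, 23, 22, 22, 17, 15, 11, 11, 11
The 2 values of 25 occupy positions 1–2 → each gets rank 1.
The 2 values of 22 occupy positions 4–5 → each gets rank 4.
The 3 values of 11 occupy positions 8–10 → each gets rank 8.
Group A values → pooled ranks: 11→8, 17→6, 11→8, 25→1, 23→3, 15→7
Mean rank = (8 + 6 + 8 + 1 + 3 + 7) / 6 = 5.50

5.50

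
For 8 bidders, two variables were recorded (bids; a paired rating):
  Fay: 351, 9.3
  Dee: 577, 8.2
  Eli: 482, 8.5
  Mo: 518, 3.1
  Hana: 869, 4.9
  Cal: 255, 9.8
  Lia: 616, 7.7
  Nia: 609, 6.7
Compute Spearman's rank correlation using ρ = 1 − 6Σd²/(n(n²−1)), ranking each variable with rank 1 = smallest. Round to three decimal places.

Ranks of variable 1: 2, 5, 3, 4, 8, 1, 7, 6
Ranks of variable 2: 7, 5, 6, 1, 2, 8, 4, 3
d = r₁ − r₂: -5, 0, -3, 3, 6, -7, 3, 3
d²: 25, 0, 9, 9, 36, 49, 9, 9; Σd² = 146
ρ = 1 − 6·146/(8·63) = 1 − 876/504 = -0.738

-0.738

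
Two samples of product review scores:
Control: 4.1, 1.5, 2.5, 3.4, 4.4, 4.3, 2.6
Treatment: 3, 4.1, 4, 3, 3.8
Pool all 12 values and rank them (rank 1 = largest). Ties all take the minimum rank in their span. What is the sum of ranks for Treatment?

Sorted (descending): 4.4, 4.3, 4.1, 4.1, 4, 3.8, 3.4, 3, 3, 2.6, 2.5, 1.5
The 2 values of 4.1 occupy positions 3–4 → each gets rank 3.
The 2 values of 3 occupy positions 8–9 → each gets rank 8.
Treatment values → pooled ranks: 3→8, 4.1→3, 4→5, 3→8, 3.8→6
Rank sum = 8 + 3 + 5 + 8 + 6 = 30

30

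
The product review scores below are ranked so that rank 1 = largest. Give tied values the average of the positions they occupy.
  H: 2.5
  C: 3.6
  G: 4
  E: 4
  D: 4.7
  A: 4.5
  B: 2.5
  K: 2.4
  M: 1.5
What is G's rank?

3.5

Sorted (descending): 4.7, 4.5, 4, 4, 3.6, 2.5, 2.5, 2.4, 1.5
The 2 values of 4 occupy positions 3–4 → average rank (3+4)/2 = 3.5.
The 2 values of 2.5 occupy positions 6–7 → average rank (6+7)/2 = 6.5.
G has value 4 → rank 3.5.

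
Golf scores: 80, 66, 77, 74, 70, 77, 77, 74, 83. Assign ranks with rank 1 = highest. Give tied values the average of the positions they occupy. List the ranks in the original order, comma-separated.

2, 9, 4, 6.5, 8, 4, 4, 6.5, 1

Sorted (descending): 83, 80, 77, 77, 77, 74, 74, 70, 66
The 3 values of 77 occupy positions 3–5 → average rank 4.
The 2 values of 74 occupy positions 6–7 → average rank (6+7)/2 = 6.5.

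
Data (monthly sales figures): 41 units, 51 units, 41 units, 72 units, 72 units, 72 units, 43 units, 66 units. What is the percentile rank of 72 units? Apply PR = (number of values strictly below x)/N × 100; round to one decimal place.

N = 8.
Strictly below 72: 5. Equal to 72: 3.
PR = 5/8 × 100 = 62.5

62.5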